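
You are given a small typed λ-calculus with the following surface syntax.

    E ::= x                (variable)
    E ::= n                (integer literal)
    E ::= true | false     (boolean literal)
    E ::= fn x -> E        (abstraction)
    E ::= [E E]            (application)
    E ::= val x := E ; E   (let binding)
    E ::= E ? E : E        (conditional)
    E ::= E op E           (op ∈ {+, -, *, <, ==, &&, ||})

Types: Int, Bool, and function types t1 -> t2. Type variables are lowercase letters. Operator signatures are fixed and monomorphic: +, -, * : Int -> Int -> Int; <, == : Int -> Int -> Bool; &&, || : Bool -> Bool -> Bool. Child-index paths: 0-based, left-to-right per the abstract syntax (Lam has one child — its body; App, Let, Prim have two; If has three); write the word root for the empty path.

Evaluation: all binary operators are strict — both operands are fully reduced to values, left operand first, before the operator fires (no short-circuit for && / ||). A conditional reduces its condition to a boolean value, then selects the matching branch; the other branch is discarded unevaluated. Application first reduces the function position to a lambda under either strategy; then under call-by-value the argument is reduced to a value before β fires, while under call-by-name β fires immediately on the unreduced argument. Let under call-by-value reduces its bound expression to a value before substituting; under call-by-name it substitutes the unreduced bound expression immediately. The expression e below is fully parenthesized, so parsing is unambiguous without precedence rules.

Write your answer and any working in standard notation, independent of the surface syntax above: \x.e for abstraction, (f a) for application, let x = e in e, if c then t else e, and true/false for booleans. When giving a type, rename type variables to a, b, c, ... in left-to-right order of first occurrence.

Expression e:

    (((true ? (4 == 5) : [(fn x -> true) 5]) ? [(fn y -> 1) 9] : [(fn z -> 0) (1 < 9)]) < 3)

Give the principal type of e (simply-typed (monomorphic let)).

Working:
  unify Bool ~ Bool
  unify Int ~ Int
  unify Int ~ Int
\x._ : a -> Bool
  unify a -> Bool ~ Int -> b
  unify a ~ Int
  unify Bool ~ b
_ _ : Bool
  unify Bool ~ Bool
  unify Bool ~ Bool
\y._ : c -> Int
  unify c -> Int ~ Int -> d
  unify c ~ Int
  unify Int ~ d
_ _ : Int
\z._ : e -> Int
  unify Int ~ Int
  unify Int ~ Int
  unify e -> Int ~ Bool -> f
  unify e ~ Bool
  unify Int ~ f
_ _ : Int
  unify Int ~ Int
  unify Int ~ Int
  unify Int ~ Int

Answer: Bool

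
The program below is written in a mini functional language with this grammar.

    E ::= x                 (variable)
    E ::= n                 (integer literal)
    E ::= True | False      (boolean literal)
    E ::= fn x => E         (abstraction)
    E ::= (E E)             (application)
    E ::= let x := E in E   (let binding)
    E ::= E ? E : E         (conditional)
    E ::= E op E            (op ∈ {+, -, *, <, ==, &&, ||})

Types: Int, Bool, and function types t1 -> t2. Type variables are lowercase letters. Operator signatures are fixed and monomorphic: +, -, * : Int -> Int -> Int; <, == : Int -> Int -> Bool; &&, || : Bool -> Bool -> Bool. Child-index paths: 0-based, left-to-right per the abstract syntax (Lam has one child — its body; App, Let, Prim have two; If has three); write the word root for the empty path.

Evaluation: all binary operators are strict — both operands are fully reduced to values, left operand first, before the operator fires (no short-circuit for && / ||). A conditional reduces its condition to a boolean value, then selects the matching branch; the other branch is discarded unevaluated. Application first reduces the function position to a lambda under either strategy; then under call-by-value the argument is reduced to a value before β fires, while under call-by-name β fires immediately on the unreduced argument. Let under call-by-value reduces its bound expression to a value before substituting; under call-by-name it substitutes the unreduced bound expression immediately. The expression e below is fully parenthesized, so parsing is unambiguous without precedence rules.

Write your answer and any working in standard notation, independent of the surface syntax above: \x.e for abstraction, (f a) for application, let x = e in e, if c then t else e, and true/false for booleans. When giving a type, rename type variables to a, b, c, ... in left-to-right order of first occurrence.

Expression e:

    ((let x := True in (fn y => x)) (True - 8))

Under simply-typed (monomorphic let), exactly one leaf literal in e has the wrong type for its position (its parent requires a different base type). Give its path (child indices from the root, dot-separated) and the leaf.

Answer: 1.0 : true

Trace:
let x : Bool
x : Bool
\y._ : a -> Bool
  unify Bool ~ Int
  FAIL: mismatch Bool ~ Int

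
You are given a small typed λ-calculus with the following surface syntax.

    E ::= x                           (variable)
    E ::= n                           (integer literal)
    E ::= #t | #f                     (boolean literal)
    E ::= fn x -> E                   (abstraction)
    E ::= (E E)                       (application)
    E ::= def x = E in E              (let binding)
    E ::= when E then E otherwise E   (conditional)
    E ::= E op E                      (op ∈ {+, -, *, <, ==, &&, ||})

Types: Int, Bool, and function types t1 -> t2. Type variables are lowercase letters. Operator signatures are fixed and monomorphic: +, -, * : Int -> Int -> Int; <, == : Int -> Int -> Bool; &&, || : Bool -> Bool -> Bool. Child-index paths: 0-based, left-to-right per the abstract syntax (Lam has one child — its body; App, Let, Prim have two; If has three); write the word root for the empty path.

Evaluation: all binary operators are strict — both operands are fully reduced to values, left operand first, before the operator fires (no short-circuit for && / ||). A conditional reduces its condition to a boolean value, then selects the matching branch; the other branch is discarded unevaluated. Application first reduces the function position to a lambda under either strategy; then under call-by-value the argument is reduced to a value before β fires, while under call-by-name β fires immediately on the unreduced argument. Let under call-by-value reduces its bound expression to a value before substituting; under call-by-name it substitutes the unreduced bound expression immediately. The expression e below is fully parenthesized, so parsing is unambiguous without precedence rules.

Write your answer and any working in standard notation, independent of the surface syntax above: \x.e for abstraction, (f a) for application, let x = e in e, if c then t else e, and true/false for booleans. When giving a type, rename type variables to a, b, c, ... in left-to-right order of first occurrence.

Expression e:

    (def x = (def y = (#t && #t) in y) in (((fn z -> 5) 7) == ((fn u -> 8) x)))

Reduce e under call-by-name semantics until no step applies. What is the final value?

Answer: false

Working:
step 0: (let x = (let y = (true && true) in y) in (((\z.5) 7) == ((\u.8) x)))
step 1: [let@root] (((\z.5) 7) == ((\u.8) (let y = (true && true) in y)))
step 2: [beta@0] (5 == ((\u.8) (let y = (true && true) in y)))
step 3: [beta@1] (5 == 8)
step 4: [delta@root] false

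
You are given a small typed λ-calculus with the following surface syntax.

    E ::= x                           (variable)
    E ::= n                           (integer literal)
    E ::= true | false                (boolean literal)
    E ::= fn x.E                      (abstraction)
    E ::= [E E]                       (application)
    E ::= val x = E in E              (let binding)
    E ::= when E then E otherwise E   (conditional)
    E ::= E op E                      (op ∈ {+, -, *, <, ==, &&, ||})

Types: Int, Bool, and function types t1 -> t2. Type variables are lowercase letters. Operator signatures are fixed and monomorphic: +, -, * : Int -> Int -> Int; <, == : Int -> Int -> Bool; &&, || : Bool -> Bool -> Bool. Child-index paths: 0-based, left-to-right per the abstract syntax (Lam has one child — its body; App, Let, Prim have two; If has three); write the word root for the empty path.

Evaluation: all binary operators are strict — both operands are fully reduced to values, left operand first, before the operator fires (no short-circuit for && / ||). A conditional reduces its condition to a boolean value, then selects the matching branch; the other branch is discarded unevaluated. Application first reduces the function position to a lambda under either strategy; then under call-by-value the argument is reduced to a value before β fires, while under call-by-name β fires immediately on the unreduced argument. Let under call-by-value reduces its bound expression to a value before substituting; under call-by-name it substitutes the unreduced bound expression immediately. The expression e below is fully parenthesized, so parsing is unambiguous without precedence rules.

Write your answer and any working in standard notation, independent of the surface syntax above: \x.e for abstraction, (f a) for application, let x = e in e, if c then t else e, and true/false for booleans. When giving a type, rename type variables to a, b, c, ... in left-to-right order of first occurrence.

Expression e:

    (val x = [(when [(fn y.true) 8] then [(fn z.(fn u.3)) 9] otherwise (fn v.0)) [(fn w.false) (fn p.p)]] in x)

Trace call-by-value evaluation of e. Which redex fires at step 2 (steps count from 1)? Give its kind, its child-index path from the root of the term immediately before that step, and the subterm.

Trace:
step 0: (let x = ((if ((\y.true) 8) then ((\z.(\u.3)) 9) else (\v.0)) ((\w.false) (\p.p))) in x)
step 1: [beta@0.0.0] (let x = ((if true then ((\z.(\u.3)) 9) else (\v.0)) ((\w.false) (\p.p))) in x)
step 2: [if@0.0] (let x = (((\z.(\u.3)) 9) ((\w.false) (\p.p))) in x)

Answer: if at 0.0 : (if true then ((\z.(\u.3)) 9) else (\v.0))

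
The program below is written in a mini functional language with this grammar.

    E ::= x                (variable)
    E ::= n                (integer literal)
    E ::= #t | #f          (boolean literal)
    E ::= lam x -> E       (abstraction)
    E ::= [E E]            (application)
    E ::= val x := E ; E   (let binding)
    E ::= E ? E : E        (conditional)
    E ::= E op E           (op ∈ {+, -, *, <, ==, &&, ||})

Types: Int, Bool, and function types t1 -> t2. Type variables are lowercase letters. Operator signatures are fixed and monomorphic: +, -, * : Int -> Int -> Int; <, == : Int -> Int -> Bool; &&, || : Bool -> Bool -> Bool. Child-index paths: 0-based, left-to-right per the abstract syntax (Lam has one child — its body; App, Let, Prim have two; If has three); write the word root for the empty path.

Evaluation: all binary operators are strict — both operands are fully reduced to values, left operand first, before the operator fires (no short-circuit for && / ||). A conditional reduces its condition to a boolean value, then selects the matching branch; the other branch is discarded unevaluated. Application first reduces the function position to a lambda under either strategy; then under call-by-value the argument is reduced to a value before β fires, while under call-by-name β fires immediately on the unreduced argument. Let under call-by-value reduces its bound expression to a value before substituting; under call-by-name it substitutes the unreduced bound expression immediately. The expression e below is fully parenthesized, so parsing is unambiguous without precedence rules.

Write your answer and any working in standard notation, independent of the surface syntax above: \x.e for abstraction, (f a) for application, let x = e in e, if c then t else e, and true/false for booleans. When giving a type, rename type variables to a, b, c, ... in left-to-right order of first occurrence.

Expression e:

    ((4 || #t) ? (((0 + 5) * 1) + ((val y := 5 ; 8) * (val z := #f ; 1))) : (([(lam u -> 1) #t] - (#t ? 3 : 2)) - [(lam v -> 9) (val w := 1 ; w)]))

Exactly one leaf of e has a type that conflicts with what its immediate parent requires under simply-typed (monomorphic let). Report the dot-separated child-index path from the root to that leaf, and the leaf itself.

Derivation:
  unify Int ~ Bool
  FAIL: mismatch Int ~ Bool

Answer: 0.0 : 4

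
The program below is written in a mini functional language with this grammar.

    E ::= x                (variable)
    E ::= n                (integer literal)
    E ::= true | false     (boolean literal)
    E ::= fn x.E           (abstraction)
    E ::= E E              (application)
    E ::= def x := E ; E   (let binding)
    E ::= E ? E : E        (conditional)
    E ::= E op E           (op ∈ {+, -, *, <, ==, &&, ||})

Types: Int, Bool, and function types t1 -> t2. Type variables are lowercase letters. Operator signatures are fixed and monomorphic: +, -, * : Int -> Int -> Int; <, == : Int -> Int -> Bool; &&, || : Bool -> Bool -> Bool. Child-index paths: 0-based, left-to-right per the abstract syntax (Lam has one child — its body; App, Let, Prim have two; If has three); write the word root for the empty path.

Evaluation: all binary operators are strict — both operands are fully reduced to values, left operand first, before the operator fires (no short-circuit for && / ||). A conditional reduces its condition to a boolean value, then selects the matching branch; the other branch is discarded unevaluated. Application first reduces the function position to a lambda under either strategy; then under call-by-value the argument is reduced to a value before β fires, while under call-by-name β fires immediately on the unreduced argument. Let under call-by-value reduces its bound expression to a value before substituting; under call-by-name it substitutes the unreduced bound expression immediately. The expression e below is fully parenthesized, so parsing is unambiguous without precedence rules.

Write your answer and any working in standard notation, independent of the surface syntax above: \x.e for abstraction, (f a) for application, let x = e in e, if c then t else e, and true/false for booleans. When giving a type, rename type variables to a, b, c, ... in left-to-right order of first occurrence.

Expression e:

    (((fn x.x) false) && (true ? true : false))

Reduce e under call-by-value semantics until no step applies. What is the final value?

Derivation:
step 0: (((\x.x) false) && (if true then true else false))
step 1: [beta@0] (false && (if true then true else false))
step 2: [if@1] (false && true)
step 3: [delta@root] false

Answer: false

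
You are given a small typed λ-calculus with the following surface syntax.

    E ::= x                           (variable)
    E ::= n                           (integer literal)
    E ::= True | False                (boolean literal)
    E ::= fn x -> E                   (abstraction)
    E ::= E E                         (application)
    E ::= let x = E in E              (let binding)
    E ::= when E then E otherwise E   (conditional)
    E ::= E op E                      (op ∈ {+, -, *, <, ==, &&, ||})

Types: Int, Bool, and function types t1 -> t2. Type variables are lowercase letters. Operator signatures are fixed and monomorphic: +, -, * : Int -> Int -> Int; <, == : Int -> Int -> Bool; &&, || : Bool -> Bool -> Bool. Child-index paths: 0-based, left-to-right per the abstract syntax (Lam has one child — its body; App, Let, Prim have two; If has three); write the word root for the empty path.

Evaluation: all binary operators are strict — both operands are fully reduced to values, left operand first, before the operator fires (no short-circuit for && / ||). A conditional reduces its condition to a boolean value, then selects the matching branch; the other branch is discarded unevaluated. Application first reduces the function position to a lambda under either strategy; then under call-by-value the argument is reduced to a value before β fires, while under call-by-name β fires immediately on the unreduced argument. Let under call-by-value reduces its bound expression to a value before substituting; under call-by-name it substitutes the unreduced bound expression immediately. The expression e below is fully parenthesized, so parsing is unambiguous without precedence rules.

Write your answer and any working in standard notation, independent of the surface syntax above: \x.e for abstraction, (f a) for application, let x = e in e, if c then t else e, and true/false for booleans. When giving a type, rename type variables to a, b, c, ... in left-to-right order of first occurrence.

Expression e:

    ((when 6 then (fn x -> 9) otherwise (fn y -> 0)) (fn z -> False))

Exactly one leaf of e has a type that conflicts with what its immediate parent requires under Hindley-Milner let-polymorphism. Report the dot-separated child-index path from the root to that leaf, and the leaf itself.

Answer: 0.0 : 6

Derivation:
  unify Int ~ Bool
  FAIL: mismatch Int ~ Bool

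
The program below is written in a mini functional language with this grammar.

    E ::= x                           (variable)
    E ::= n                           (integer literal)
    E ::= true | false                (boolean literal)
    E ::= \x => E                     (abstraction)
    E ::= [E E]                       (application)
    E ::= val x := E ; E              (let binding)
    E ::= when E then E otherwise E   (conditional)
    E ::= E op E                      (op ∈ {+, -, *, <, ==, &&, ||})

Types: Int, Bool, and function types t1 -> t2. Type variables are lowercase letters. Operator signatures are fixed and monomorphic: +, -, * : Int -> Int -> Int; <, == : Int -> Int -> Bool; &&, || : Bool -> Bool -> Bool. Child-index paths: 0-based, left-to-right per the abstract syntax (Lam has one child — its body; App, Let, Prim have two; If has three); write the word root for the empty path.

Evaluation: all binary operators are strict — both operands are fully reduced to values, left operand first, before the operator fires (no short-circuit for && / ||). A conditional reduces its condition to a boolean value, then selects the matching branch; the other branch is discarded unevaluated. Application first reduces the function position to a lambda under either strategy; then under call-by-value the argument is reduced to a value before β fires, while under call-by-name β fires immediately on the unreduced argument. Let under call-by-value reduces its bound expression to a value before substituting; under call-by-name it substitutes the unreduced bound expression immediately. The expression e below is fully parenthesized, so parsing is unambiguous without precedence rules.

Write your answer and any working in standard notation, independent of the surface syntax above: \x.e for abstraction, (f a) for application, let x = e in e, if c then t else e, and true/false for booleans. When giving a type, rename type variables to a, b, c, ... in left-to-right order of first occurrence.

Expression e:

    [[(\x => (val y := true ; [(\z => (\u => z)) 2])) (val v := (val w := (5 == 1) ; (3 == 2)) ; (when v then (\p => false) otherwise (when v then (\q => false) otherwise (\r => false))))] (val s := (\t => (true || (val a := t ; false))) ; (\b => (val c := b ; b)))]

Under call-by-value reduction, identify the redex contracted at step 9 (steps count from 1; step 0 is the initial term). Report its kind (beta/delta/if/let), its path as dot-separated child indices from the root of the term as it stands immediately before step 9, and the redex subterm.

Trace:
step 0: (((\x.(let y = true in ((\z.(\u.z)) 2))) (let v = (let w = (5 == 1) in (3 == 2)) in (if v then (\p.false) else (if v then (\q.false) else (\r.false))))) (let s = (\t.(true || (let a = t in false))) in (\b.(let c = b in b))))
step 1: [delta@0.1.0.0] (((\x.(let y = true in ((\z.(\u.z)) 2))) (let v = (let w = false in (3 == 2)) in (if v then (\p.false) else (if v then (\q.false) else (\r.false))))) (let s = (\t.(true || (let a = t in false))) in (\b.(let c = b in b))))
step 2: [let@0.1.0] (((\x.(let y = true in ((\z.(\u.z)) 2))) (let v = (3 == 2) in (if v then (\p.false) else (if v then (\q.false) else (\r.false))))) (let s = (\t.(true || (let a = t in false))) in (\b.(let c = b in b))))
step 3: [delta@0.1.0] (((\x.(let y = true in ((\z.(\u.z)) 2))) (let v = false in (if v then (\p.false) else (if v then (\q.false) else (\r.false))))) (let s = (\t.(true || (let a = t in false))) in (\b.(let c = b in b))))
step 4: [let@0.1] (((\x.(let y = true in ((\z.(\u.z)) 2))) (if false then (\p.false) else (if false then (\q.false) else (\r.false)))) (let s = (\t.(true || (let a = t in false))) in (\b.(let c = b in b))))
step 5: [if@0.1] (((\x.(let y = true in ((\z.(\u.z)) 2))) (if false then (\q.false) else (\r.false))) (let s = (\t.(true || (let a = t in false))) in (\b.(let c = b in b))))
step 6: [if@0.1] (((\x.(let y = true in ((\z.(\u.z)) 2))) (\r.false)) (let s = (\t.(true || (let a = t in false))) in (\b.(let c = b in b))))
step 7: [beta@0] ((let y = true in ((\z.(\u.z)) 2)) (let s = (\t.(true || (let a = t in false))) in (\b.(let c = b in b))))
step 8: [let@0] (((\z.(\u.z)) 2) (let s = (\t.(true || (let a = t in false))) in (\b.(let c = b in b))))
step 9: [beta@0] ((\u.2) (let s = (\t.(true || (let a = t in false))) in (\b.(let c = b in b))))

Answer: beta at 0 : ((\z.(\u.z)) 2)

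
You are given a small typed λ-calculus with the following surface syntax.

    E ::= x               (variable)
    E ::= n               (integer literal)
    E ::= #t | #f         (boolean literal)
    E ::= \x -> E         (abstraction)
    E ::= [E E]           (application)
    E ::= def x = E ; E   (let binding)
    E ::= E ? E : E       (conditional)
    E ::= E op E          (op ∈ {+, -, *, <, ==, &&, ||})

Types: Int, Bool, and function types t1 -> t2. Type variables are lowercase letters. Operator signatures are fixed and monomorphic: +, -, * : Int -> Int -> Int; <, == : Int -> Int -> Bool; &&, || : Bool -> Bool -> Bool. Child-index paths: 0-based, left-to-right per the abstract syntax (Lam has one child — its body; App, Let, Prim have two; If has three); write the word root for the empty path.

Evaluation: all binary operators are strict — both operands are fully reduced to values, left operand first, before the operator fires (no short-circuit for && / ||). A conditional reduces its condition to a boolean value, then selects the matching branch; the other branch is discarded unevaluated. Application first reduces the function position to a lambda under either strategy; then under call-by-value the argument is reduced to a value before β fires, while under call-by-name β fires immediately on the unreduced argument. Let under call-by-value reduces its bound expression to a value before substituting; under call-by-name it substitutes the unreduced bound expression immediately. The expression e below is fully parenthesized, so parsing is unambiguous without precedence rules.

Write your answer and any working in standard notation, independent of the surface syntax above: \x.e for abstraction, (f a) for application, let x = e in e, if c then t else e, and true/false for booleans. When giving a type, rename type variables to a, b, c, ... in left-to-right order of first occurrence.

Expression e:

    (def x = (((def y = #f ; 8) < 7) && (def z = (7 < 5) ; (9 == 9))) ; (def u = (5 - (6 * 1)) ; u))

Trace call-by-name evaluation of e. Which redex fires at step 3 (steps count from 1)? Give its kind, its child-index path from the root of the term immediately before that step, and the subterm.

Answer: delta at 1 : (6 * 1)

Working:
step 0: (let x = (((let y = false in 8) < 7) && (let z = (7 < 5) in (9 == 9))) in (let u = (5 - (6 * 1)) in u))
step 1: [let@root] (let u = (5 - (6 * 1)) in u)
step 2: [let@root] (5 - (6 * 1))
step 3: [delta@1] (5 - 6)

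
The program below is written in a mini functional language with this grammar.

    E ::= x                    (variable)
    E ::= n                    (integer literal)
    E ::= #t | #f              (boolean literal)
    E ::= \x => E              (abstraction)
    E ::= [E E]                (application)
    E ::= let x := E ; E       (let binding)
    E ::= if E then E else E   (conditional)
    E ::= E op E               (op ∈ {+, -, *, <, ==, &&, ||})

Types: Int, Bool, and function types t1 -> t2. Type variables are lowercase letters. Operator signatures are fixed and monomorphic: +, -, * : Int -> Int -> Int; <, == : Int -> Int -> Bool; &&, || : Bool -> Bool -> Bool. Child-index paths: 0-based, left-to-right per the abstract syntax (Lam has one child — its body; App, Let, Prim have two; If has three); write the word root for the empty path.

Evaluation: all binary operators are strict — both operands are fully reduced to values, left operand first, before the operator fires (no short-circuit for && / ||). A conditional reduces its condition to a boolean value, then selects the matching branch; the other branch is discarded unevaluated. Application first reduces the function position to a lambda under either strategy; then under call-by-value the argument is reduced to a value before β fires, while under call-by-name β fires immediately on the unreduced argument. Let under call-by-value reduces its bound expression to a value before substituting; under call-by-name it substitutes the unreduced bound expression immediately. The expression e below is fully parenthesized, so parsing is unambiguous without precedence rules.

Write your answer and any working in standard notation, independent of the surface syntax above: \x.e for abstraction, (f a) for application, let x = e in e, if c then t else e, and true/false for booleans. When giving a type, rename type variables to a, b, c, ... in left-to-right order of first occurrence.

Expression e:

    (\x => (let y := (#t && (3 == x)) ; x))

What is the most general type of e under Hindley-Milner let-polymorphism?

Working:
  unify Bool ~ Bool
  unify Int ~ Int
x : a
  unify a ~ Int
  unify Bool ~ Bool
let y : Bool
x : Int
\x._ : Int -> Int

Answer: Int -> Int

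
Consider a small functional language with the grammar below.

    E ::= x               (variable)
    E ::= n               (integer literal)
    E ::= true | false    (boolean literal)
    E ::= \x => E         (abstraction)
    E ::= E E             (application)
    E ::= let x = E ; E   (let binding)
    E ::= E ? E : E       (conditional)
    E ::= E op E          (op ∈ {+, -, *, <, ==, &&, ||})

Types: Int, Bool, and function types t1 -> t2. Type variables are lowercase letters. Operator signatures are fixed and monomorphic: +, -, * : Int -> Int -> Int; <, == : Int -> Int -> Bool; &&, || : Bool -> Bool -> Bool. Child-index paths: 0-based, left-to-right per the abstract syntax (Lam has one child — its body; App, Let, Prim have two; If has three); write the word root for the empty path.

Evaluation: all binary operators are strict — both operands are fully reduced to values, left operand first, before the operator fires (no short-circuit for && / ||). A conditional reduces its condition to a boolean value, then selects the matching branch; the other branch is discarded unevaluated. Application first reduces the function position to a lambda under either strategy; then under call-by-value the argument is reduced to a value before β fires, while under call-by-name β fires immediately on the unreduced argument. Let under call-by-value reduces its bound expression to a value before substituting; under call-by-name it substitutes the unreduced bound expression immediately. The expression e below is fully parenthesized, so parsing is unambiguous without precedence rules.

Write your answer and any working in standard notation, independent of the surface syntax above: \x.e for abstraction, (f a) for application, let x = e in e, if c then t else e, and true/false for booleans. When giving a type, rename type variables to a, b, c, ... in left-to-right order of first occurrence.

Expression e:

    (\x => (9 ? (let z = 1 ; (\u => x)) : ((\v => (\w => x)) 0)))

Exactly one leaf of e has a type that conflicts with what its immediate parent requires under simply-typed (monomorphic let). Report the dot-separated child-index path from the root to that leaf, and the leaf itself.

Working:
  unify Int ~ Bool
  FAIL: mismatch Int ~ Bool

Answer: 0.0 : 9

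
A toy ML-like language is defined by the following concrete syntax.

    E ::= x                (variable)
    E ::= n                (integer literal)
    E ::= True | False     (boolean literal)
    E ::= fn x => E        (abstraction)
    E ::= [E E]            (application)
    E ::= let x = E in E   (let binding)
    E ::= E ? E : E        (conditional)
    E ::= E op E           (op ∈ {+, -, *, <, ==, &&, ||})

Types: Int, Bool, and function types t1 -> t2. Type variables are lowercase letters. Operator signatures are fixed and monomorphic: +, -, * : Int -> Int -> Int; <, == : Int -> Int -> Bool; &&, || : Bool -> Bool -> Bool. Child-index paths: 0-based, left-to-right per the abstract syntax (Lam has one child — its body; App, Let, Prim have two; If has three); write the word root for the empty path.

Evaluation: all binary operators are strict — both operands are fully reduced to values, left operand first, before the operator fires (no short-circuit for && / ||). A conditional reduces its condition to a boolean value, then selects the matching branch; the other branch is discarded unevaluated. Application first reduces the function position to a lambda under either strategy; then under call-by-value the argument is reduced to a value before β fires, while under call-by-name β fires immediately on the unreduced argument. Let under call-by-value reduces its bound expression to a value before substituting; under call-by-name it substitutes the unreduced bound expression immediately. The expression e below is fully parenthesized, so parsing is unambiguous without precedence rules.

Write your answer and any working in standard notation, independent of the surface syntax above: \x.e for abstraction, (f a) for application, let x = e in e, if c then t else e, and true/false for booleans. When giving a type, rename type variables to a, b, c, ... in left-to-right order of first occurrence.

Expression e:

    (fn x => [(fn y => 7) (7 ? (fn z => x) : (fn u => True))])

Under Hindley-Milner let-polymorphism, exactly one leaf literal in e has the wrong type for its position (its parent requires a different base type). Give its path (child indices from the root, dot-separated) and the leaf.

Working:
\y._ : b -> Int
  unify Int ~ Bool
  FAIL: mismatch Int ~ Bool

Answer: 0.1.0 : 7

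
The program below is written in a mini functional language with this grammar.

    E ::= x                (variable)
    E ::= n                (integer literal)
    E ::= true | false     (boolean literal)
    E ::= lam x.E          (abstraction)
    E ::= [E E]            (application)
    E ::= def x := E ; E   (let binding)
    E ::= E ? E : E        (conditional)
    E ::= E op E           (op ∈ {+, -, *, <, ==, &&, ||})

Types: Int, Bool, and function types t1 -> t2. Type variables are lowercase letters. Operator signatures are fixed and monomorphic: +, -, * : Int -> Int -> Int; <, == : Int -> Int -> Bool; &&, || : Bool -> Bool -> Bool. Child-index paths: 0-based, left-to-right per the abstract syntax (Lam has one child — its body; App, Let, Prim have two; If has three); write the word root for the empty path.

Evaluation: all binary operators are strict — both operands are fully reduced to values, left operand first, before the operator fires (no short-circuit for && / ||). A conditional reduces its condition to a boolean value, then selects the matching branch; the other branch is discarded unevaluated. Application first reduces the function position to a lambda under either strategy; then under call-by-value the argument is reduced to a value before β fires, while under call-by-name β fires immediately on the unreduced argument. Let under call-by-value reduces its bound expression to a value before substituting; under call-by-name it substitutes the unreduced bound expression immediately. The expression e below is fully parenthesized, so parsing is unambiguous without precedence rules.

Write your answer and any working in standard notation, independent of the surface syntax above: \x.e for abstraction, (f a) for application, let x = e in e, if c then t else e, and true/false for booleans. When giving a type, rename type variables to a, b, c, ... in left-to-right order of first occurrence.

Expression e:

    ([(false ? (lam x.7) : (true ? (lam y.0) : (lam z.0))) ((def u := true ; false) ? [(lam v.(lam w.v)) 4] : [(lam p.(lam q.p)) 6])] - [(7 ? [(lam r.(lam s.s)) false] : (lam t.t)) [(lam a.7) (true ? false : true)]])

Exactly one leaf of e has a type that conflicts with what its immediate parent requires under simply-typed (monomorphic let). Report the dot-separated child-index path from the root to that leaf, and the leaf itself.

Trace:
  unify Bool ~ Bool
\x._ : a -> Int
  unify Bool ~ Bool
\y._ : b -> Int
\z._ : c -> Int
  unify b -> Int ~ c -> Int
  unify b ~ c
  unify Int ~ Int
  unify a -> Int ~ c -> Int
  unify a ~ c
  unify Int ~ Int
let u : Bool
  unify Bool ~ Bool
v : d
\w._ : e -> d
\v._ : d -> e -> d
  unify d -> e -> d ~ Int -> f
  unify d ~ Int
  unify e -> Int ~ f
_ _ : e -> Int
p : g
\q._ : h -> g
\p._ : g -> h -> g
  unify g -> h -> g ~ Int -> i
  unify g ~ Int
  unify h -> Int ~ i
_ _ : h -> Int
  unify e -> Int ~ h -> Int
  unify e ~ h
  unify Int ~ Int
  unify c -> Int ~ (h -> Int) -> j
  unify c ~ h -> Int
  unify Int ~ j
_ _ : Int
  unify Int ~ Int
  unify Int ~ Bool
  FAIL: mismatch Int ~ Bool

Answer: 1.0.0 : 7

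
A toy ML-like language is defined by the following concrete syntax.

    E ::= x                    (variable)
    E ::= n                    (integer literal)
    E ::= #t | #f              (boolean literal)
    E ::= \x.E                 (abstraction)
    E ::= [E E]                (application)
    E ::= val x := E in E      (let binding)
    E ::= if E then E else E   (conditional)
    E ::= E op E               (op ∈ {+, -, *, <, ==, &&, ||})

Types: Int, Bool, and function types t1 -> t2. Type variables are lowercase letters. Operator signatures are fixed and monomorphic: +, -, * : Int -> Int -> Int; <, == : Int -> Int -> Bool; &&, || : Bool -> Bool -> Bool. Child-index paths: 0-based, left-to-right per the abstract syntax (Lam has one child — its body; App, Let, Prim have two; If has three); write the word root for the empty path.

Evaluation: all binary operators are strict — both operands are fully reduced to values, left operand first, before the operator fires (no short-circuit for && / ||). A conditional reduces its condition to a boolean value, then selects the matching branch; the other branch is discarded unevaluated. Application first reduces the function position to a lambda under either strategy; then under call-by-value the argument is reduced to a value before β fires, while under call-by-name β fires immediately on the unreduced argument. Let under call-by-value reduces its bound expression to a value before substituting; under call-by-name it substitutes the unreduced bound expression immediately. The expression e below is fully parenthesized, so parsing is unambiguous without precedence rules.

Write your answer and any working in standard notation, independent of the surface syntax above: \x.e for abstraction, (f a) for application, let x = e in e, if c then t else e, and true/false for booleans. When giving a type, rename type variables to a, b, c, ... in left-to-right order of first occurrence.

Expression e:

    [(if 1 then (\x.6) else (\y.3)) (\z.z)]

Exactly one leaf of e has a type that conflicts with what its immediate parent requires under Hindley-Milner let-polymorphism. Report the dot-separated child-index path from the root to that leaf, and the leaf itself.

Answer: 0.0 : 1

Derivation:
  unify Int ~ Bool
  FAIL: mismatch Int ~ Bool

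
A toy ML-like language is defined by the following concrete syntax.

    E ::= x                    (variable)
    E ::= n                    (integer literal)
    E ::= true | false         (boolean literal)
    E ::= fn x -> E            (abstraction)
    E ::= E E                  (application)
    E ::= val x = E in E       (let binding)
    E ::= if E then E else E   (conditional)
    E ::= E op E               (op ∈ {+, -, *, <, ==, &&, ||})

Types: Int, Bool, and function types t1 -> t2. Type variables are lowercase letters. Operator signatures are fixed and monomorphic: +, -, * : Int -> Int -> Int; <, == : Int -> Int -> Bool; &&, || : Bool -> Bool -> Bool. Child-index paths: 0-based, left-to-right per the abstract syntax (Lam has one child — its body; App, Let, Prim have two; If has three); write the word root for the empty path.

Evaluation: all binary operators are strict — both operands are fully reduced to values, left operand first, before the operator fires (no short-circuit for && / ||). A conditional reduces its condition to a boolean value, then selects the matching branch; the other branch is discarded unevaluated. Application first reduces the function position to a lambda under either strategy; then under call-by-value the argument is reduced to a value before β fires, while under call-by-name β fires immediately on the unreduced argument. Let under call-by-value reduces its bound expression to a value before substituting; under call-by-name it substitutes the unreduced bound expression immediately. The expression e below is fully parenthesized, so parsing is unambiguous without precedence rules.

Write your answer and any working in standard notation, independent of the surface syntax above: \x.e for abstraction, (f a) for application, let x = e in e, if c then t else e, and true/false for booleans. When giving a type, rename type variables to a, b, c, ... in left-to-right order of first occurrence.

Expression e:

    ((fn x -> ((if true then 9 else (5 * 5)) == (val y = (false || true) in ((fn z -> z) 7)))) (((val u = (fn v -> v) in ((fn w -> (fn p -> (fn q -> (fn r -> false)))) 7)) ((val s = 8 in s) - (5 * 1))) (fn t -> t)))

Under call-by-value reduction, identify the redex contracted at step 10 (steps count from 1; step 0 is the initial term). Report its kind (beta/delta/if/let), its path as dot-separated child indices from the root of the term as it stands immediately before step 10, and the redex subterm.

Answer: delta at 1.0 : (false || true)

Trace:
step 0: ((\x.((if true then 9 else (5 * 5)) == (let y = (false || true) in ((\z.z) 7)))) (((let u = (\v.v) in ((\w.(\p.(\q.(\r.false)))) 7)) ((let s = 8 in s) - (5 * 1))) (\t.t)))
step 1: [let@1.0.0] ((\x.((if true then 9 else (5 * 5)) == (let y = (false || true) in ((\z.z) 7)))) ((((\w.(\p.(\q.(\r.false)))) 7) ((let s = 8 in s) - (5 * 1))) (\t.t)))
step 2: [beta@1.0.0] ((\x.((if true then 9 else (5 * 5)) == (let y = (false || true) in ((\z.z) 7)))) (((\p.(\q.(\r.false))) ((let s = 8 in s) - (5 * 1))) (\t.t)))
step 3: [let@1.0.1.0] ((\x.((if true then 9 else (5 * 5)) == (let y = (false || true) in ((\z.z) 7)))) (((\p.(\q.(\r.false))) (8 - (5 * 1))) (\t.t)))
step 4: [delta@1.0.1.1] ((\x.((if true then 9 else (5 * 5)) == (let y = (false || true) in ((\z.z) 7)))) (((\p.(\q.(\r.false))) (8 - 5)) (\t.t)))
step 5: [delta@1.0.1] ((\x.((if true then 9 else (5 * 5)) == (let y = (false || true) in ((\z.z) 7)))) (((\p.(\q.(\r.false))) 3) (\t.t)))
step 6: [beta@1.0] ((\x.((if true then 9 else (5 * 5)) == (let y = (false || true) in ((\z.z) 7)))) ((\q.(\r.false)) (\t.t)))
step 7: [beta@1] ((\x.((if true then 9 else (5 * 5)) == (let y = (false || true) in ((\z.z) 7)))) (\r.false))
step 8: [beta@root] ((if true then 9 else (5 * 5)) == (let y = (false || true) in ((\z.z) 7)))
step 9: [if@0] (9 == (let y = (false || true) in ((\z.z) 7)))
step 10: [delta@1.0] (9 == (let y = true in ((\z.z) 7)))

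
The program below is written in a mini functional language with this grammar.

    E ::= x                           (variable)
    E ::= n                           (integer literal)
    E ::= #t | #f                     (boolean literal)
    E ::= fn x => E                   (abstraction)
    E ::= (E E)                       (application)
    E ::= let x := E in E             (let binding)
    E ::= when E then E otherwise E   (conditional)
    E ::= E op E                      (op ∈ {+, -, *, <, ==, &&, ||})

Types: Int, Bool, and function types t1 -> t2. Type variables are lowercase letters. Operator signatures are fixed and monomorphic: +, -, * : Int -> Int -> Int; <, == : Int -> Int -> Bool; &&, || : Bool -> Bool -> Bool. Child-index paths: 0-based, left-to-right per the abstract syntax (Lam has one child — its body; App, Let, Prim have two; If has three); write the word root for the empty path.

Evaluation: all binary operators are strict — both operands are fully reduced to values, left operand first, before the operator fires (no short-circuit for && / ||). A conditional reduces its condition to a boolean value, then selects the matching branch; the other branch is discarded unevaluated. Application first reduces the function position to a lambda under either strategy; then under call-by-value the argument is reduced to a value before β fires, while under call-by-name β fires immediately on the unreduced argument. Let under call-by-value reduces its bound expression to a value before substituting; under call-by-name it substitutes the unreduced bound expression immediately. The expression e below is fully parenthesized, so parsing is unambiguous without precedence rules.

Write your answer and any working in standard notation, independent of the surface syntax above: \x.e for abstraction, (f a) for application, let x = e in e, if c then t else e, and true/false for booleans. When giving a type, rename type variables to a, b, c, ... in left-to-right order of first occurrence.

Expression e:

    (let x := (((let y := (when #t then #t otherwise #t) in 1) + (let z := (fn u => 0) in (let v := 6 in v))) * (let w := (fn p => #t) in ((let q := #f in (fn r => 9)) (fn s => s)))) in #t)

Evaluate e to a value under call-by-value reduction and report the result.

Answer: true

Trace:
step 0: (let x = (((let y = (if true then true else true) in 1) + (let z = (\u.0) in (let v = 6 in v))) * (let w = (\p.true) in ((let q = false in (\r.9)) (\s.s)))) in true)
step 1: [if@0.0.0.0] (let x = (((let y = true in 1) + (let z = (\u.0) in (let v = 6 in v))) * (let w = (\p.true) in ((let q = false in (\r.9)) (\s.s)))) in true)
step 2: [let@0.0.0] (let x = ((1 + (let z = (\u.0) in (let v = 6 in v))) * (let w = (\p.true) in ((let q = false in (\r.9)) (\s.s)))) in true)
step 3: [let@0.0.1] (let x = ((1 + (let v = 6 in v)) * (let w = (\p.true) in ((let q = false in (\r.9)) (\s.s)))) in true)
step 4: [let@0.0.1] (let x = ((1 + 6) * (let w = (\p.true) in ((let q = false in (\r.9)) (\s.s)))) in true)
step 5: [delta@0.0] (let x = (7 * (let w = (\p.true) in ((let q = false in (\r.9)) (\s.s)))) in true)
step 6: [let@0.1] (let x = (7 * ((let q = false in (\r.9)) (\s.s))) in true)
step 7: [let@0.1.0] (let x = (7 * ((\r.9) (\s.s))) in true)
step 8: [beta@0.1] (let x = (7 * 9) in true)
step 9: [delta@0] (let x = 63 in true)
step 10: [let@root] true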